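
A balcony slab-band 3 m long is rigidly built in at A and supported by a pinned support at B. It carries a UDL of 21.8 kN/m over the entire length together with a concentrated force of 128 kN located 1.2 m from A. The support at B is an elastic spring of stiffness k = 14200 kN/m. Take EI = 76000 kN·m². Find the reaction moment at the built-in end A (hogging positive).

Take the reaction at B as the redundant and release it; the primary structure is a cantilever fixed at A.
Primary-structure tip deflection at B by superposition:
  UDL 21.8: wL⁴/(8EI) = 220.7/EI
  point load 128 at a = 1.2: Pa²(3L − a)/(6EI) = 239.6/EI
  δ_0 = 460.3/EI
Tip deflection under a unit load at B: L³/(3EI) = 9/EI.
With EI = 76000 kN·m²: δ_0 = 0.006057 m and δ_{BB} = 0.000118 m/kN.
Compatibility — the spring shortens by R_B/k under the reaction it provides: δ_0 − R_B·δ_{BB} = R_B/k. With 1/k = 0.00007 m/kN, R_B = δ_0 / (δ_{BB} + 1/k) = 0.006057 / (0.000118 + 0.00007) = 32.07 kN.
Moment equilibrium about A: M_A = Σ(load moments about A) − R_B·L = 251.7 − 32.07×3 = 155.5 kN·m.

M_A = 155.5 kN·m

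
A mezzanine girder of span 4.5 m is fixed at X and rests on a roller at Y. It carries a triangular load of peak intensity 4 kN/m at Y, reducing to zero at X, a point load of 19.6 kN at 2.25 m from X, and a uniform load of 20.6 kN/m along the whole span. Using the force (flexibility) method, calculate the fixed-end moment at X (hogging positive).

M_X = 73.41 kN·m

Take the reaction at Y as the redundant and release it; the primary structure is a cantilever fixed at X.
Free-end deflection of the primary structure under the applied loading (downward +):
  triangular load, peak 4 at the free end: 11w₀L⁴/(120EI) = 150.4/EI
  point load 19.6 at a = 2.25: Pa²(3L − a)/(6EI) = 186/EI
  UDL 20.6: wL⁴/(8EI) = 1056/EI
  δ_0 = 1392/EI
Flexibility coefficient — unit upward force at Y: δ_{YY} = L³/(3EI) = 30.38/EI.
The prop prevents deflection at Y: R_Y = δ_0/δ_{YY} = 1392/30.38 = 45.84 kN.
Moment equilibrium about X: M_X = Σ(load moments about X) − R_Y·L = 279.7 − 45.84×4.5 = 73.41 kN·m.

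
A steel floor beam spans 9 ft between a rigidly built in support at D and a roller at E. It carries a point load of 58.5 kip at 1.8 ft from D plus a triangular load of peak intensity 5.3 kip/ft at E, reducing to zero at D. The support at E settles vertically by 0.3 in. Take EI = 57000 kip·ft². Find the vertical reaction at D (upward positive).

R_D = 71.82 kip

Release the roller at E. Primary structure: cantilever fixed at D.
Primary-structure tip deflection at E by superposition:
  point load 58.5 at a = 1.8: Pa²(3L − a)/(6EI) = 796.1/EI
  triangular load, peak 5.3 at the free end: 11w₀L⁴/(120EI) = 3188/EI
  δ_0 = 3984/EI
Tip deflection under a unit load at E: L³/(3EI) = 243/EI.
With EI = 57000 kip·ft²: δ_0 = 0.069888 ft and δ_{EE} = 0.004263 ft/kip.
Compatibility — the beam at E must follow the support down by 0.025 ft: δ_0 − R_E·δ_{EE} = 0.025, so R_E = (0.069888 − 0.025)/0.004263 = 10.53 kip.
Vertical equilibrium: R_D = ΣP − R_E = 82.35 − 10.53 = 71.82 kip.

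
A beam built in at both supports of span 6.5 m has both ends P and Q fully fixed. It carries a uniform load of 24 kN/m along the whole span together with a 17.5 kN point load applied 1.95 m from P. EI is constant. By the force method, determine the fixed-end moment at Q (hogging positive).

Release both end moments; the primary structure is a simply-supported span PQ with redundants M_P and M_Q.
On the primary (simply-supported) span, the end slopes from the loading are:
  at P: UDL 24: wL³/(24EI) = 274.6/EI
  at Q: UDL 24: wL³/(24EI) = 274.6/EI
  at P: point load 17.5 at a = 1.95: Pab(L + b)/(6LEI) = 43.99/EI
  at Q: point load 17.5 at a = 1.95: Pab(L + a)/(6LEI) = 33.64/EI
  θ_P0 = 318.6/EI,  θ_Q0 = 308.3/EI
Flexibility coefficients: a unit moment at one end gives L/(3EI) there and L/(6EI) at the far end, so f₁₁ = f₂₂ = 2.167/EI and f₁₂ = f₂₁ = 1.083/EI.
Compatibility — zero rotation at each built-in end:
  2.167 M_P + 1.083 M_Q = 318.6
  1.083 M_P + 2.167 M_Q = 308.3
Solving the pair gives M_P = 101.2 kN·m and M_Q = 91.67 kN·m (hogging).

M_Q = 91.67 kN·m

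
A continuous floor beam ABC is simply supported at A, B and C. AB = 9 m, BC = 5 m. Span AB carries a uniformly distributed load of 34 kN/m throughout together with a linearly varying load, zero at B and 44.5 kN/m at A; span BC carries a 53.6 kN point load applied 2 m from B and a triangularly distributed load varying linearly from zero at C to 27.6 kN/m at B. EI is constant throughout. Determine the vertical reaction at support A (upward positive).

R_A = 243 kN

Insert a hinge at B; M_B is the redundant, and each span becomes simply supported.
End slopes at the hinge B, treating each span as simply supported:
  span AB: UDL 34: wL³/(24EI) = 1033/EI
  span AB: triangular load, peak 44.5: 7w₀L³/(360EI) = 630.8/EI
  span BC: point load 53.6 at a = 2: Pab(L + b)/(6LEI) = 85.76/EI
  span BC: triangular load, peak 27.6: w₀L³/(45EI) = 76.67/EI
  relative rotation θ_0 = (1664 + 162.4)/EI = 1826/EI
A unit hogging moment at B produces rotation L₁/(3EI) + L₂/(3EI) = 4.667/EI.
Compatibility: M_B·(L₁+L₂)/(3EI) = θ_0, giving M_B = 391.3 kN·m (hogging).
Span AB, ΣM about A with M_B applied at B: R_B^{AB}·9 = 1978 + 391.3, so R_B^{AB} = 263.2 kN and R_A = 506.2 − 263.2 = 243 kN.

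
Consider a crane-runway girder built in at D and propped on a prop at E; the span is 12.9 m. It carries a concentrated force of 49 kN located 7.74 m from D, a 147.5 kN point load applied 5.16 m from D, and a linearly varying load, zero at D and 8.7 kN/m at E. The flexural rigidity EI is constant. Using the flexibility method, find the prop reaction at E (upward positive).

Remove the prop at E; the released (primary) structure is a cantilever built in at D.
Deflection at E on the released cantilever, summing each load's contribution:
  point load 49 at a = 7.74: Pa²(3L − a)/(6EI) = 15147/EI
  point load 147.5 at a = 5.16: Pa²(3L − a)/(6EI) = 21953/EI
  triangular load, peak 8.7 at the free end: 11w₀L⁴/(120EI) = 22085/EI
  δ_0 = 59185/EI
Tip deflection under a unit load at E: L³/(3EI) = 715.6/EI.
Compatibility at E: δ_0 − R_E·δ_{EE} = 0, so R_E = 59185/715.6 = 82.71 kN.

R_E = 82.71 kN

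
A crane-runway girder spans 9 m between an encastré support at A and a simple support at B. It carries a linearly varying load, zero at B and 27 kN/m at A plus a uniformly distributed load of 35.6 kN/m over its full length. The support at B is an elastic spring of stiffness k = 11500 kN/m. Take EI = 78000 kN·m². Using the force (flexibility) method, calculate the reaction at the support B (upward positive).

Release the roller at B. Primary structure: cantilever fixed at A.
Free-end deflection of the primary structure under the applied loading (downward +):
  triangular load, peak 27 at the fixed end: w₀L⁴/(30EI) = 5905/EI
  UDL 35.6: wL⁴/(8EI) = 29196/EI
  δ_0 = 35101/EI
Tip deflection under a unit load at B: L³/(3EI) = 243/EI.
With EI = 78000 kN·m²: δ_0 = 0.45002 m and δ_{BB} = 0.003115 m/kN.
Compatibility — the spring shortens by R_B/k under the reaction it provides: δ_0 − R_B·δ_{BB} = R_B/k. With 1/k = 0.000087 m/kN, R_B = δ_0 / (δ_{BB} + 1/k) = 0.45002 / (0.003115 + 0.000087) = 140.5 kN.

R_B = 140.5 kN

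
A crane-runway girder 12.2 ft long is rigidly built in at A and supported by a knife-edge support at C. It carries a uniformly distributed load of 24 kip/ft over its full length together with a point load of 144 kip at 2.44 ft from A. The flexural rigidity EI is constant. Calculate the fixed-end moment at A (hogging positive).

M_A = 699.5 kip·ft

Take the reaction at C as the redundant and release it; the primary structure is a cantilever fixed at A.
Downward deflection at the released point C due to the loads:
  UDL 24: wL⁴/(8EI) = 66460/EI
  point load 144 at a = 2.44: Pa²(3L − a)/(6EI) = 4881/EI
  δ_0 = 71341/EI
Flexibility coefficient — unit upward force at C: δ_{CC} = L³/(3EI) = 605.3/EI.
The prop prevents deflection at C: R_C = δ_0/δ_{CC} = 71341/605.3 = 117.9 kip.
Moment equilibrium about A: M_A = Σ(load moments about A) − R_C·L = 2137 − 117.9×12.2 = 699.5 kip·ft.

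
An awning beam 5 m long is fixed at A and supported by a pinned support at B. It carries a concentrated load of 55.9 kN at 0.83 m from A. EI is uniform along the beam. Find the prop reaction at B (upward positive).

R_B = 2.183 kN

Remove the prop at B; the released (primary) structure is a cantilever built in at A.
Downward deflection at the released point B due to the loads:
  point load 55.9 at a = 0.83: Pa²(3L − a)/(6EI) = 90.95/EI
Tip deflection under a unit load at B: L³/(3EI) = 41.67/EI.
The prop prevents deflection at B: R_B = δ_0/δ_{BB} = 90.95/41.67 = 2.183 kN.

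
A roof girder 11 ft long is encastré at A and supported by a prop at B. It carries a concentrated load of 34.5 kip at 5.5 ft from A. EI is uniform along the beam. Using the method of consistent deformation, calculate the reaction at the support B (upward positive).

Remove the prop at B; the released (primary) structure is a cantilever built in at A.
Primary-structure tip deflection at B by superposition:
  point load 34.5 at a = 5.5: Pa²(3L − a)/(6EI) = 4783/EI
Tip deflection under a unit load at B: L³/(3EI) = 443.7/EI.
The prop prevents deflection at B: R_B = δ_0/δ_{BB} = 4783/443.7 = 10.78 kip.

R_B = 10.78 kip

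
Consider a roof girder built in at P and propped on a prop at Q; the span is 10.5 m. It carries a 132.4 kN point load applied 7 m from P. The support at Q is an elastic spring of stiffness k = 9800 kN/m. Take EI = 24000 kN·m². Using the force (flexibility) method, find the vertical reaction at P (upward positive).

Choose R_Q as the redundant. The primary structure is the cantilever fixed at P.
Deflection at Q on the released cantilever, summing each load's contribution:
  point load 132.4 at a = 7: Pa²(3L − a)/(6EI) = 26491/EI
Tip deflection under a unit load at Q: L³/(3EI) = 385.9/EI.
With EI = 24000 kN·m²: δ_0 = 1.1038 m and δ_{QQ} = 0.016078 m/kN.
Compatibility — the spring shortens by R_Q/k under the reaction it provides: δ_0 − R_Q·δ_{QQ} = R_Q/k. With 1/k = 0.000102 m/kN, R_Q = δ_0 / (δ_{QQ} + 1/k) = 1.1038 / (0.016078 + 0.000102) = 68.22 kN.
Vertical equilibrium: R_P = ΣP − R_Q = 132.4 − 68.22 = 64.18 kN.

R_P = 64.18 kN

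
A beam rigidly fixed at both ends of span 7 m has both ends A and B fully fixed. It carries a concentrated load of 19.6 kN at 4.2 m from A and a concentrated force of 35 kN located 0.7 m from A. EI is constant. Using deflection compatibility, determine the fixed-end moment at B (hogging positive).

M_B = 21.96 kN·m

Take the two fixed-end moments M_A, M_B as redundants; the released structure is the simple span AB.
Simple-span end rotations at A and B under the given loads:
  at A: point load 19.6 at a = 4.2: Pab(L + b)/(6LEI) = 53.78/EI
  at B: point load 19.6 at a = 4.2: Pab(L + a)/(6LEI) = 61.47/EI
  at A: point load 35 at a = 0.7: Pab(L + b)/(6LEI) = 48.88/EI
  at B: point load 35 at a = 0.7: Pab(L + a)/(6LEI) = 28.3/EI
  θ_A0 = 102.7/EI,  θ_B0 = 89.76/EI
Flexibility coefficients: a unit moment at one end gives L/(3EI) there and L/(6EI) at the far end, so f₁₁ = f₂₂ = 2.333/EI and f₁₂ = f₂₁ = 1.167/EI.
Compatibility — zero rotation at each built-in end:
  2.333 M_A + 1.167 M_B = 102.7
  1.167 M_A + 2.333 M_B = 89.76
Solving the pair gives M_A = 33.02 kN·m and M_B = 21.96 kN·m (hogging).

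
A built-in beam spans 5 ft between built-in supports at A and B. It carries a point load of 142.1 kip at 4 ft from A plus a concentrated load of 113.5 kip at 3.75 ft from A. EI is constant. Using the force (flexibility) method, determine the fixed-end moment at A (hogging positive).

Take the two fixed-end moments M_A, M_B as redundants; the released structure is the simple span AB.
End rotations of the released simple span under the applied load (×1/EI):
  at A: point load 142.1 at a = 4: Pab(L + b)/(6LEI) = 113.7/EI
  at B: point load 142.1 at a = 4: Pab(L + a)/(6LEI) = 170.5/EI
  at A: point load 113.5 at a = 3.75: Pab(L + b)/(6LEI) = 110.8/EI
  at B: point load 113.5 at a = 3.75: Pab(L + a)/(6LEI) = 155.2/EI
  θ_A0 = 224.5/EI,  θ_B0 = 325.7/EI
Flexibility coefficients: a unit moment at one end gives L/(3EI) there and L/(6EI) at the far end, so f₁₁ = f₂₂ = 1.667/EI and f₁₂ = f₂₁ = 0.8333/EI.
Compatibility — zero rotation at each built-in end:
  1.667 M_A + 0.8333 M_B = 224.5
  0.8333 M_A + 1.667 M_B = 325.7
Solving the pair gives M_A = 49.34 kip·ft and M_B = 170.7 kip·ft (hogging).

M_A = 49.34 kip·ft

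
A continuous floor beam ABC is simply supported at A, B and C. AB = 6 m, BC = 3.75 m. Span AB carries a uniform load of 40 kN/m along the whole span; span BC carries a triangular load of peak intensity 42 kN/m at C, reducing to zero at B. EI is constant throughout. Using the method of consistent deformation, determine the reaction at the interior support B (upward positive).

R_B = 200 kN

Take M_B as the redundant. Released structure: two simple spans AB and BC with a hinge at B.
Discontinuity in slope at B on the released structure — sum the simple-span end rotations:
  span AB: UDL 40: wL³/(24EI) = 360/EI
  span BC: triangular load, peak 42: 7w₀L³/(360EI) = 43.07/EI
  relative rotation θ_0 = (360 + 43.07)/EI = 403.1/EI
A unit hogging moment at B produces rotation L₁/(3EI) + L₂/(3EI) = 3.25/EI.
Slope continuity at B: θ_0 = M_B·3.25/EI, so M_B = 403.1/3.25 = 124 kN·m (hogging).
Span AB, ΣM about A with M_B applied at B: R_B^{AB}·6 = 720 + 124, so R_B^{AB} = 140.7 kN and R_A = 240 − 140.7 = 99.33 kN.
Span BC, ΣM about C: R_B^{BC}·3.75 = 98.44 + 124, so R_B^{BC} = 59.32 kN and R_C = 78.75 − 59.32 = 19.43 kN.
R_B = 140.7 + 59.32 = 200 kN.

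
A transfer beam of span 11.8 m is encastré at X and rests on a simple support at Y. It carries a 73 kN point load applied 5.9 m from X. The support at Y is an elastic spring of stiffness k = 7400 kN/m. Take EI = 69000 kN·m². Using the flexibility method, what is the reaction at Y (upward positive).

R_Y = 22.43 kN

Remove the prop at Y; the released (primary) structure is a cantilever built in at X.
Free-end deflection of the primary structure under the applied loading (downward +):
  point load 73 at a = 5.9: Pa²(3L − a)/(6EI) = 12494/EI
Flexibility coefficient — unit upward force at Y: δ_{YY} = L³/(3EI) = 547.7/EI.
With EI = 69000 kN·m²: δ_0 = 0.18107 m and δ_{YY} = 0.007937 m/kN.
Compatibility — the spring shortens by R_Y/k under the reaction it provides: δ_0 − R_Y·δ_{YY} = R_Y/k. With 1/k = 0.000135 m/kN, R_Y = δ_0 / (δ_{YY} + 1/k) = 0.18107 / (0.007937 + 0.000135) = 22.43 kN.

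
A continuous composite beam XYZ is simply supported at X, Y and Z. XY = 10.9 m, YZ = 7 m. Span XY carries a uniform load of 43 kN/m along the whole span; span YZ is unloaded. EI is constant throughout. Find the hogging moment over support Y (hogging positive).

Insert a hinge at Y; M_Y is the redundant, and each span becomes simply supported.
Rotations at Y on the released spans (each span's end-slope, ×1/EI):
  span XY: UDL 43: wL³/(24EI) = 2320/EI
  relative rotation θ_0 = (2320 + 0)/EI = 2320/EI
A unit hogging moment at Y produces rotation L₁/(3EI) + L₂/(3EI) = 5.967/EI.
Compatibility: M_Y·(L₁+L₂)/(3EI) = θ_0, giving M_Y = 388.9 kN·m (hogging).

M_Y = 388.9 kN·m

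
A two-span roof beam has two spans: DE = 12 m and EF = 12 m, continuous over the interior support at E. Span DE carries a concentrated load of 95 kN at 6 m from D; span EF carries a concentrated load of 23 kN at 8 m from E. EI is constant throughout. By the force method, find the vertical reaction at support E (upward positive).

Insert a hinge at E; M_E is the redundant, and each span becomes simply supported.
Discontinuity in slope at E on the released structure — sum the simple-span end rotations:
  span DE: point load 95 at a = 6: Pab(L + a)/(6LEI) = 855/EI
  span EF: point load 23 at a = 8: Pab(L + b)/(6LEI) = 163.6/EI
  relative rotation θ_0 = (855 + 163.6)/EI = 1019/EI
A unit hogging moment at E produces rotation L₁/(3EI) + L₂/(3EI) = 8/EI.
Compatibility: M_E·(L₁+L₂)/(3EI) = θ_0, giving M_E = 127.3 kN·m (hogging).
Span DE, ΣM about D with M_E applied at E: R_E^{DE}·12 = 570 + 127.3, so R_E^{DE} = 58.11 kN and R_D = 95 − 58.11 = 36.89 kN.
Span EF, ΣM about F: R_E^{EF}·12 = 92 + 127.3, so R_E^{EF} = 18.28 kN and R_F = 23 − 18.28 = 4.723 kN.
R_E = 58.11 + 18.28 = 76.39 kN.

R_E = 76.39 kN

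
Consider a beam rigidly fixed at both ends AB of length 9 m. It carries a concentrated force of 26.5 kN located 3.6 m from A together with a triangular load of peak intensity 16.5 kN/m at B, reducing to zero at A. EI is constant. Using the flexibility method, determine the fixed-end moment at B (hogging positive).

M_B = 89.72 kN·m

Take the two fixed-end moments M_A, M_B as redundants; the released structure is the simple span AB.
End rotations of the released simple span under the applied load (×1/EI):
  at A: point load 26.5 at a = 3.6: Pab(L + b)/(6LEI) = 137.4/EI
  at B: point load 26.5 at a = 3.6: Pab(L + a)/(6LEI) = 120.2/EI
  at A: triangular load, peak 16.5: 7w₀L³/(360EI) = 233.9/EI
  at B: triangular load, peak 16.5: w₀L³/(45EI) = 267.3/EI
  θ_A0 = 371.3/EI,  θ_B0 = 387.5/EI
Flexibility coefficients: a unit moment at one end gives L/(3EI) there and L/(6EI) at the far end, so f₁₁ = f₂₂ = 3/EI and f₁₂ = f₂₁ = 1.5/EI.
Compatibility — zero rotation at each built-in end:
  3 M_A + 1.5 M_B = 371.3
  1.5 M_A + 3 M_B = 387.5
Solving the pair gives M_A = 78.89 kN·m and M_B = 89.72 kN·m (hogging).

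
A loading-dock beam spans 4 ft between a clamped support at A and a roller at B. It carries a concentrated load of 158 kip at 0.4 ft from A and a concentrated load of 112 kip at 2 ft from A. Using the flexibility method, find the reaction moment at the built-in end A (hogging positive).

M_A = 138 kip·ft

Take the reaction at B as the redundant and release it; the primary structure is a cantilever fixed at A.
Downward deflection at the released point B due to the loads:
  point load 158 at a = 0.4: Pa²(3L − a)/(6EI) = 48.87/EI
  point load 112 at a = 2: Pa²(3L − a)/(6EI) = 746.7/EI
  δ_0 = 795.5/EI
Flexibility coefficient — unit upward force at B: δ_{BB} = L³/(3EI) = 21.33/EI.
Compatibility at B: δ_0 − R_B·δ_{BB} = 0, so R_B = 795.5/21.33 = 37.29 kip.
Moment equilibrium about A: M_A = Σ(load moments about A) − R_B·L = 287.2 − 37.29×4 = 138 kip·ft.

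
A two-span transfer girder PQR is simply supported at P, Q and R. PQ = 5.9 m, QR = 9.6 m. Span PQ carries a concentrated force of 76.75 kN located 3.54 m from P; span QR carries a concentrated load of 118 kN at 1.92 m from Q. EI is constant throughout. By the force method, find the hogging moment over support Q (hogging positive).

Insert a hinge at Q; M_Q is the redundant, and each span becomes simply supported.
Discontinuity in slope at Q on the released structure — sum the simple-span end rotations:
  span PQ: point load 76.75 at a = 3.54: Pab(L + a)/(6LEI) = 171/EI
  span QR: point load 118 at a = 1.92: Pab(L + b)/(6LEI) = 522/EI
  relative rotation θ_0 = (171 + 522)/EI = 693/EI
A unit hogging moment at Q produces rotation L₁/(3EI) + L₂/(3EI) = 5.167/EI.
Compatibility: M_Q·(L₁+L₂)/(3EI) = θ_0, giving M_Q = 134.1 kN·m (hogging).

M_Q = 134.1 kN·m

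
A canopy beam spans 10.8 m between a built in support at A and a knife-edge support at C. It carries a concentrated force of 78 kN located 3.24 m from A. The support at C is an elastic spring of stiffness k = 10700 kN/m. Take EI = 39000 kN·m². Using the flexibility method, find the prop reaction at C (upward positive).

Release the roller at C. Primary structure: cantilever fixed at A.
Free-end deflection of the primary structure under the applied loading (downward +):
  point load 78 at a = 3.24: Pa²(3L − a)/(6EI) = 3979/EI
Flexibility coefficient — unit upward force at C: δ_{CC} = L³/(3EI) = 419.9/EI.
With EI = 39000 kN·m²: δ_0 = 0.10204 m and δ_{CC} = 0.010767 m/kN.
Compatibility — the spring shortens by R_C/k under the reaction it provides: δ_0 − R_C·δ_{CC} = R_C/k. With 1/k = 0.000093 m/kN, R_C = δ_0 / (δ_{CC} + 1/k) = 0.10204 / (0.010767 + 0.000093) = 9.395 kN.

R_C = 9.395 kN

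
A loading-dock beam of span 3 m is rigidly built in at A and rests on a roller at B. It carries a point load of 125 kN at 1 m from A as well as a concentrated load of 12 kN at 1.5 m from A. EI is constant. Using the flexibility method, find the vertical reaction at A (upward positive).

Take the reaction at B as the redundant and release it; the primary structure is a cantilever fixed at A.
Deflection at B on the released cantilever, summing each load's contribution:
  point load 125 at a = 1: Pa²(3L − a)/(6EI) = 166.7/EI
  point load 12 at a = 1.5: Pa²(3L − a)/(6EI) = 33.75/EI
  δ_0 = 200.4/EI
Flexibility coefficient — unit upward force at B: δ_{BB} = L³/(3EI) = 9/EI.
Compatibility at B: δ_0 − R_B·δ_{BB} = 0, so R_B = 200.4/9 = 22.27 kN.
Vertical equilibrium: R_A = ΣP − R_B = 137 − 22.27 = 114.7 kN.

R_A = 114.7 kN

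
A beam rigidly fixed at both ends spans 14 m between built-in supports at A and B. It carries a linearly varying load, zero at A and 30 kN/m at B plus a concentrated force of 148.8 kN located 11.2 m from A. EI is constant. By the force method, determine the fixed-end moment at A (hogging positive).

M_A = 262.7 kN·m

Release both end moments; the primary structure is a simply-supported span AB with redundants M_A and M_B.
On the primary (simply-supported) span, the end slopes from the loading are:
  at A: triangular load, peak 30: 7w₀L³/(360EI) = 1601/EI
  at B: triangular load, peak 30: w₀L³/(45EI) = 1829/EI
  at A: point load 148.8 at a = 11.2: Pab(L + b)/(6LEI) = 933.3/EI
  at B: point load 148.8 at a = 11.2: Pab(L + a)/(6LEI) = 1400/EI
  θ_A0 = 2534/EI,  θ_B0 = 3229/EI
Flexibility coefficients: a unit moment at one end gives L/(3EI) there and L/(6EI) at the far end, so f₁₁ = f₂₂ = 4.667/EI and f₁₂ = f₂₁ = 2.333/EI.
Compatibility — zero rotation at each built-in end:
  4.667 M_A + 2.333 M_B = 2534
  2.333 M_A + 4.667 M_B = 3229
Solving the pair gives M_A = 262.7 kN·m and M_B = 560.6 kN·m (hogging).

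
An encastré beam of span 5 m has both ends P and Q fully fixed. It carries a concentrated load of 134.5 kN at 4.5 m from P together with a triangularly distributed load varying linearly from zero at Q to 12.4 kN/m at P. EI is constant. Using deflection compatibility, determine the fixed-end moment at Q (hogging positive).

Take the two fixed-end moments M_P, M_Q as redundants; the released structure is the simple span PQ.
On the primary (simply-supported) span, the end slopes from the loading are:
  at P: point load 134.5 at a = 4.5: Pab(L + b)/(6LEI) = 55.48/EI
  at Q: point load 134.5 at a = 4.5: Pab(L + a)/(6LEI) = 95.83/EI
  at P: triangular load, peak 12.4: w₀L³/(45EI) = 34.44/EI
  at Q: triangular load, peak 12.4: 7w₀L³/(360EI) = 30.14/EI
  θ_P0 = 89.93/EI,  θ_Q0 = 126/EI
Flexibility coefficients: a unit moment at one end gives L/(3EI) there and L/(6EI) at the far end, so f₁₁ = f₂₂ = 1.667/EI and f₁₂ = f₂₁ = 0.8333/EI.
Compatibility — zero rotation at each built-in end:
  1.667 M_P + 0.8333 M_Q = 89.93
  0.8333 M_P + 1.667 M_Q = 126
Solving the pair gives M_P = 21.55 kN·m and M_Q = 64.81 kN·m (hogging).

M_Q = 64.81 kN·m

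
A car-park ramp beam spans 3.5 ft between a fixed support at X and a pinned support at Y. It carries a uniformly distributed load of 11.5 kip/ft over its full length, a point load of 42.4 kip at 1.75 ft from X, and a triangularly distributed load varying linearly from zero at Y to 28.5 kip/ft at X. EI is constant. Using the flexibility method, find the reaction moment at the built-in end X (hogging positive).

Take the reaction at Y as the redundant and release it; the primary structure is a cantilever fixed at X.
Downward deflection at the released point Y due to the loads:
  UDL 11.5: wL⁴/(8EI) = 215.7/EI
  point load 42.4 at a = 1.75: Pa²(3L − a)/(6EI) = 189.4/EI
  triangular load, peak 28.5 at the fixed end: w₀L⁴/(30EI) = 142.6/EI
  δ_0 = 547.6/EI
Tip deflection under a unit load at Y: L³/(3EI) = 14.29/EI.
Compatibility at Y: δ_0 − R_Y·δ_{YY} = 0, so R_Y = 547.6/14.29 = 38.32 kip.
Moment equilibrium about X: M_X = Σ(load moments about X) − R_Y·L = 202.8 − 38.32×3.5 = 68.71 kip·ft.

M_X = 68.71 kip·ft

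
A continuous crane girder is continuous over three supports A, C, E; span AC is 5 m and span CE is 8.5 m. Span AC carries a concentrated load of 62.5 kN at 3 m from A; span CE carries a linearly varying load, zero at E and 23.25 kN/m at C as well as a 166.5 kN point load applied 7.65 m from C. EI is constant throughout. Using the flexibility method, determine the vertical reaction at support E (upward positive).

R_E = 166.7 kN

Release continuity at C by inserting a hinge; the redundant is the internal moment M_C. The primary structure is two simply-supported spans AC and CE.
Rotations at C on the released spans (each span's end-slope, ×1/EI):
  span AC: point load 62.5 at a = 3: Pab(L + a)/(6LEI) = 100/EI
  span CE: triangular load, peak 23.25: w₀L³/(45EI) = 317.3/EI
  span CE: point load 166.5 at a = 7.65: Pab(L + b)/(6LEI) = 198.5/EI
  relative rotation θ_0 = (100 + 515.8)/EI = 615.8/EI
A unit hogging moment at C produces rotation L₁/(3EI) + L₂/(3EI) = 4.5/EI.
Slope continuity at C: θ_0 = M_C·4.5/EI, so M_C = 615.8/4.5 = 136.8 kN·m (hogging).
Span CE, ΣM about E: R_C^{CE}·8.5 = 701.5 + 136.8, so R_C^{CE} = 98.62 kN and R_E = 265.3 − 98.62 = 166.7 kN.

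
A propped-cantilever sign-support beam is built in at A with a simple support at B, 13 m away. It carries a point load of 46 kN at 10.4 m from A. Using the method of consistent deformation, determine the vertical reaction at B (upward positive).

Release the roller at B. Primary structure: cantilever fixed at A.
Primary-structure tip deflection at B by superposition:
  point load 46 at a = 10.4: Pa²(3L − a)/(6EI) = 23716/EI
Flexibility coefficient — unit upward force at B: δ_{BB} = L³/(3EI) = 732.3/EI.
Compatibility at B: δ_0 − R_B·δ_{BB} = 0, so R_B = 23716/732.3 = 32.38 kN.

R_B = 32.38 kN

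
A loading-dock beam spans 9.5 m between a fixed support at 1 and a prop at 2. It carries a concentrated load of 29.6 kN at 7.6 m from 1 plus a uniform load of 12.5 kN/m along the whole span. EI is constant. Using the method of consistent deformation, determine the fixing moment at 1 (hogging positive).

Choose R_2 as the redundant. The primary structure is the cantilever fixed at 1.
Primary-structure tip deflection at 2 by superposition:
  point load 29.6 at a = 7.6: Pa²(3L − a)/(6EI) = 5955/EI
  UDL 12.5: wL⁴/(8EI) = 12727/EI
  δ_0 = 18682/EI
Flexibility coefficient — unit upward force at 2: δ_{22} = L³/(3EI) = 285.8/EI.
Compatibility at 2: δ_0 − R_2·δ_{22} = 0, so R_2 = 18682/285.8 = 65.37 kN.
Moment equilibrium about 1: M_1 = Σ(load moments about 1) − R_2·L = 789 − 65.37×9.5 = 168 kN·m.

M_1 = 168 kN·m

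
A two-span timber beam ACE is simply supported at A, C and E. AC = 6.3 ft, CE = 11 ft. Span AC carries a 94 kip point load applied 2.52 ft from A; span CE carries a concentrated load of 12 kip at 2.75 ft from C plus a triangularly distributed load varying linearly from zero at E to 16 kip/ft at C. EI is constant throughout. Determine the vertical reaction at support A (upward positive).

R_A = 35.44 kip

Insert a hinge at C; M_C is the redundant, and each span becomes simply supported.
Rotations at C on the released spans (each span's end-slope, ×1/EI):
  span AC: point load 94 at a = 2.52: Pab(L + a)/(6LEI) = 208.9/EI
  span CE: point load 12 at a = 2.75: Pab(L + b)/(6LEI) = 79.41/EI
  span CE: triangular load, peak 16: w₀L³/(45EI) = 473.2/EI
  relative rotation θ_0 = (208.9 + 552.7)/EI = 761.6/EI
A unit hogging moment at C produces rotation L₁/(3EI) + L₂/(3EI) = 5.767/EI.
Slope continuity at C: θ_0 = M_C·5.767/EI, so M_C = 761.6/5.767 = 132.1 kip·ft (hogging).
Span AC, ΣM about A with M_C applied at C: R_C^{AC}·6.3 = 236.9 + 132.1, so R_C^{AC} = 58.56 kip and R_A = 94 − 58.56 = 35.44 kip.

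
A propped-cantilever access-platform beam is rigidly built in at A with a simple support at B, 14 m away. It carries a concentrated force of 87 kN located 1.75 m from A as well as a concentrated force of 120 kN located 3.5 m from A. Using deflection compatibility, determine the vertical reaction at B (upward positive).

R_B = 12.27 kN

Choose R_B as the redundant. The primary structure is the cantilever fixed at A.
Downward deflection at the released point B due to the loads:
  point load 87 at a = 1.75: Pa²(3L − a)/(6EI) = 1787/EI
  point load 120 at a = 3.5: Pa²(3L − a)/(6EI) = 9432/EI
  δ_0 = 11220/EI
Flexibility coefficient — unit upward force at B: δ_{BB} = L³/(3EI) = 914.7/EI.
The prop prevents deflection at B: R_B = δ_0/δ_{BB} = 11220/914.7 = 12.27 kN.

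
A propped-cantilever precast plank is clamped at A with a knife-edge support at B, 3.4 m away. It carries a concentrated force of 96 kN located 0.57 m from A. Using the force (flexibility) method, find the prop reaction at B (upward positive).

R_B = 3.821 kN

Release the roller at B. Primary structure: cantilever fixed at A.
Free-end deflection of the primary structure under the applied loading (downward +):
  point load 96 at a = 0.57: Pa²(3L − a)/(6EI) = 50.06/EI
Tip deflection under a unit load at B: L³/(3EI) = 13.1/EI.
The prop prevents deflection at B: R_B = δ_0/δ_{BB} = 50.06/13.1 = 3.821 kN.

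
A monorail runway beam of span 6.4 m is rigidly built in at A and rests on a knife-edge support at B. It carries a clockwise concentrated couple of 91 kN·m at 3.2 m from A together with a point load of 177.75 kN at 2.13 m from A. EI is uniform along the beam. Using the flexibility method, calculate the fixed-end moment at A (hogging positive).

Remove the prop at B; the released (primary) structure is a cantilever built in at A.
Downward deflection at the released point B due to the loads:
  clockwise couple 91 at a = 3.2: M₀a(2L − a)/(2EI) = 1398/EI
  point load 177.75 at a = 2.13: Pa²(3L − a)/(6EI) = 2294/EI
  δ_0 = 3692/EI
Flexibility coefficient — unit upward force at B: δ_{BB} = L³/(3EI) = 87.38/EI.
The prop prevents deflection at B: R_B = δ_0/δ_{BB} = 3692/87.38 = 42.25 kN.
Moment equilibrium about A: M_A = Σ(load moments about A) − R_B·L = 469.6 − 42.25×6.4 = 199.2 kN·m.

M_A = 199.2 kN·m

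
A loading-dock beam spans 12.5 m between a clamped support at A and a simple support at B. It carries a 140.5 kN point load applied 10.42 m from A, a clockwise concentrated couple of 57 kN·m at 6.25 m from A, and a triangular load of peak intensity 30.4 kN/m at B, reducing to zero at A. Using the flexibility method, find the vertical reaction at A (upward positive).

R_A = 115.1 kN

Choose R_B as the redundant. The primary structure is the cantilever fixed at A.
Downward deflection at the released point B due to the loads:
  point load 140.5 at a = 10.42: Pa²(3L − a)/(6EI) = 68851/EI
  clockwise couple 57 at a = 6.25: M₀a(2L − a)/(2EI) = 3340/EI
  triangular load, peak 30.4 at the free end: 11w₀L⁴/(120EI) = 68034/EI
  δ_0 = 140225/EI
Tip deflection under a unit load at B: L³/(3EI) = 651/EI.
Compatibility at B: δ_0 − R_B·δ_{BB} = 0, so R_B = 140225/651 = 215.4 kN.
Vertical equilibrium: R_A = ΣP − R_B = 330.5 − 215.4 = 115.1 kN.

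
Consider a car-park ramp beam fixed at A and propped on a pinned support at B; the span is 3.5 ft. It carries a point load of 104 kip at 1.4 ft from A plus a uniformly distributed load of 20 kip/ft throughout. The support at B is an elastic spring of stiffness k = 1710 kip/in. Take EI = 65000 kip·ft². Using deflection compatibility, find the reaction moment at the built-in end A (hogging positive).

M_A = 130.9 kip·ft

Choose R_B as the redundant. The primary structure is the cantilever fixed at A.
Primary-structure tip deflection at B by superposition:
  point load 104 at a = 1.4: Pa²(3L − a)/(6EI) = 309.2/EI
  UDL 20: wL⁴/(8EI) = 375.2/EI
  δ_0 = 684.3/EI
Tip deflection under a unit load at B: L³/(3EI) = 14.29/EI.
With EI = 65000 kip·ft²: δ_0 = 0.010528 ft and δ_{BB} = 0.00022 ft/kip.
Compatibility — the spring shortens by R_B/k under the reaction it provides: δ_0 − R_B·δ_{BB} = R_B/k. With 1/k = 1/(1710×12) ft/kip = 0.000049 ft/kip, R_B = δ_0 / (δ_{BB} + 1/k) = 0.010528 / (0.00022 + 0.000049) = 39.19 kip.
Moment equilibrium about A: M_A = Σ(load moments about A) − R_B·L = 268.1 − 39.19×3.5 = 130.9 kip·ft.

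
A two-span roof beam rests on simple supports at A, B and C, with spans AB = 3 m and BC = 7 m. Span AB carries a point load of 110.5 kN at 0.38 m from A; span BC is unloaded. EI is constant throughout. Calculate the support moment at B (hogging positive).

M_B = 6.197 kN·m

Insert a hinge at B; M_B is the redundant, and each span becomes simply supported.
Rotations at B on the released spans (each span's end-slope, ×1/EI):
  span AB: point load 110.5 at a = 0.38: Pab(L + a)/(6LEI) = 20.66/EI
  relative rotation θ_0 = (20.66 + 0)/EI = 20.66/EI
A unit hogging moment at B produces rotation L₁/(3EI) + L₂/(3EI) = 3.333/EI.
Slope continuity at B: θ_0 = M_B·3.333/EI, so M_B = 20.66/3.333 = 6.197 kN·m (hogging).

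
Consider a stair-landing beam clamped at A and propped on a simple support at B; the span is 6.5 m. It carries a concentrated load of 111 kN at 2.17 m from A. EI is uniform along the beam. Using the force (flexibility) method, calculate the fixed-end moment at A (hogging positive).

M_A = 133.7 kN·m

Remove the prop at B; the released (primary) structure is a cantilever built in at A.
Free-end deflection of the primary structure under the applied loading (downward +):
  point load 111 at a = 2.17: Pa²(3L − a)/(6EI) = 1510/EI
Flexibility coefficient — unit upward force at B: δ_{BB} = L³/(3EI) = 91.54/EI.
Compatibility at B: δ_0 − R_B·δ_{BB} = 0, so R_B = 1510/91.54 = 16.49 kN.
Moment equilibrium about A: M_A = Σ(load moments about A) − R_B·L = 240.9 − 16.49×6.5 = 133.7 kN·m.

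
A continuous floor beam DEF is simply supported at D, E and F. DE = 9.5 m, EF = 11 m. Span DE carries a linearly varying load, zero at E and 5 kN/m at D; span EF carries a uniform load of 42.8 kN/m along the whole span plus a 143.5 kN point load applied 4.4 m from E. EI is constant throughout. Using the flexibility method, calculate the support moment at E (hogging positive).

Release continuity at E by inserting a hinge; the redundant is the internal moment M_E. The primary structure is two simply-supported spans DE and EF.
Rotations at E on the released spans (each span's end-slope, ×1/EI):
  span DE: triangular load, peak 5: 7w₀L³/(360EI) = 83.36/EI
  span EF: UDL 42.8: wL³/(24EI) = 2374/EI
  span EF: point load 143.5 at a = 4.4: Pab(L + b)/(6LEI) = 1111/EI
  relative rotation θ_0 = (83.36 + 3485)/EI = 3568/EI
A unit hogging moment at E produces rotation L₁/(3EI) + L₂/(3EI) = 6.833/EI.
Compatibility: M_E·(L₁+L₂)/(3EI) = θ_0, giving M_E = 522.2 kN·m (hogging).

M_E = 522.2 kN·m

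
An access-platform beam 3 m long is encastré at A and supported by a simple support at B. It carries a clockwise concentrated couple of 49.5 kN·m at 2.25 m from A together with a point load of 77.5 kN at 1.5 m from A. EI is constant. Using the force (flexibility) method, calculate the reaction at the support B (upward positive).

Remove the prop at B; the released (primary) structure is a cantilever built in at A.
Downward deflection at the released point B due to the loads:
  clockwise couple 49.5 at a = 2.25: M₀a(2L − a)/(2EI) = 208.8/EI
  point load 77.5 at a = 1.5: Pa²(3L − a)/(6EI) = 218/EI
  δ_0 = 426.8/EI
Flexibility coefficient — unit upward force at B: δ_{BB} = L³/(3EI) = 9/EI.
Compatibility at B: δ_0 − R_B·δ_{BB} = 0, so R_B = 426.8/9 = 47.42 kN.

R_B = 47.42 kN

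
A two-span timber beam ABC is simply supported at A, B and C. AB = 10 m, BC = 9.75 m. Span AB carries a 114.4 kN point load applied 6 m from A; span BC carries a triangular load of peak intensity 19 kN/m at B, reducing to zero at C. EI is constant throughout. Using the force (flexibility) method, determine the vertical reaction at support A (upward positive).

R_A = 28.69 kN

Release continuity at B by inserting a hinge; the redundant is the internal moment M_B. The primary structure is two simply-supported spans AB and BC.
Discontinuity in slope at B on the released structure — sum the simple-span end rotations:
  span AB: point load 114.4 at a = 6: Pab(L + a)/(6LEI) = 732.2/EI
  span BC: triangular load, peak 19: w₀L³/(45EI) = 391.3/EI
  relative rotation θ_0 = (732.2 + 391.3)/EI = 1124/EI
A unit hogging moment at B produces rotation L₁/(3EI) + L₂/(3EI) = 6.583/EI.
Slope continuity at B: θ_0 = M_B·6.583/EI, so M_B = 1124/6.583 = 170.7 kN·m (hogging).
Span AB, ΣM about A with M_B applied at B: R_B^{AB}·10 = 686.4 + 170.7, so R_B^{AB} = 85.71 kN and R_A = 114.4 − 85.71 = 28.69 kN.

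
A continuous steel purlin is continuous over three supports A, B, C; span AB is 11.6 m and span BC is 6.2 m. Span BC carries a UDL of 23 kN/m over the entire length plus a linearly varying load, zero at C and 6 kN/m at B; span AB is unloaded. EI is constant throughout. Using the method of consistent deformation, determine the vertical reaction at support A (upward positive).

R_A = -3.78 kN

Release continuity at B by inserting a hinge; the redundant is the internal moment M_B. The primary structure is two simply-supported spans AB and BC.
Rotations at B on the released spans (each span's end-slope, ×1/EI):
  span BC: UDL 23: wL³/(24EI) = 228.4/EI
  span BC: triangular load, peak 6: w₀L³/(45EI) = 31.78/EI
  relative rotation θ_0 = (0 + 260.2)/EI = 260.2/EI
A unit hogging moment at B produces rotation L₁/(3EI) + L₂/(3EI) = 5.933/EI.
Compatibility: M_B·(L₁+L₂)/(3EI) = θ_0, giving M_B = 43.85 kN·m (hogging).
Span AB, ΣM about A with M_B applied at B: R_B^{AB}·11.6 = 0 + 43.85, so R_B^{AB} = 3.78 kN and R_A = 0 − 3.78 = -3.78 kN.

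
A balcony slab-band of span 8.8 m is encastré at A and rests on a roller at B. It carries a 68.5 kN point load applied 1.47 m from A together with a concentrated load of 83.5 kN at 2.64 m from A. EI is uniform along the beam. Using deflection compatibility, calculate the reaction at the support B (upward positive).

R_B = 12.85 kN

Remove the prop at B; the released (primary) structure is a cantilever built in at A.
Deflection at B on the released cantilever, summing each load's contribution:
  point load 68.5 at a = 1.47: Pa²(3L − a)/(6EI) = 615/EI
  point load 83.5 at a = 2.64: Pa²(3L − a)/(6EI) = 2305/EI
  δ_0 = 2920/EI
Tip deflection under a unit load at B: L³/(3EI) = 227.2/EI.
The prop prevents deflection at B: R_B = δ_0/δ_{BB} = 2920/227.2 = 12.85 kN.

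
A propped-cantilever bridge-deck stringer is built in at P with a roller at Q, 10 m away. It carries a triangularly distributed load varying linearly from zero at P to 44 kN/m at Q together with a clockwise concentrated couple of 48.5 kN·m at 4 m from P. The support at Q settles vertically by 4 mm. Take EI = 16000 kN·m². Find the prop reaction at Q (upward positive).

Remove the prop at Q; the released (primary) structure is a cantilever built in at P.
Free-end deflection of the primary structure under the applied loading (downward +):
  triangular load, peak 44 at the free end: 11w₀L⁴/(120EI) = 40333/EI
  clockwise couple 48.5 at a = 4: M₀a(2L − a)/(2EI) = 1552/EI
  δ_0 = 41885/EI
Flexibility coefficient — unit upward force at Q: δ_{QQ} = L³/(3EI) = 333.3/EI.
With EI = 16000 kN·m²: δ_0 = 2.6178 m and δ_{QQ} = 0.020833 m/kN.
Compatibility — the beam at Q must follow the support down by 0.004 m: δ_0 − R_Q·δ_{QQ} = 0.004, so R_Q = (2.6178 − 0.004)/0.020833 = 125.5 kN.

R_Q = 125.5 kN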